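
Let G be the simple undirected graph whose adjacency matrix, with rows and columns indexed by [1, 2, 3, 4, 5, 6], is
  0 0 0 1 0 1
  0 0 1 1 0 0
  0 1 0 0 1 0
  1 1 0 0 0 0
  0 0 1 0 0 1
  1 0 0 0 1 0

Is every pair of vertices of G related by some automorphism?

G is 2-regular and connected on 6 vertices, i.e. the cycle C_6. The automorphisms of the 6-cycle are exactly the symmetries of a regular 6-gon: the dihedral group D_6, |D_6| = 12. Under this action every vertex can be carried to every other, so G is vertex-transitive.

Yes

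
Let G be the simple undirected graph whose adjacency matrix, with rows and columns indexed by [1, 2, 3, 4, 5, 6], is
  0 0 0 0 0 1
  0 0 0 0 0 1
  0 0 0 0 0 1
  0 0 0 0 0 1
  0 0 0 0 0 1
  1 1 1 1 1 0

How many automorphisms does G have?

120

Vertex 6 has degree 5 and every other vertex has degree 1, so G is the star K_{1,5} with centre 6. Any automorphism fixes the centre and permutes the 5 leaves freely, so Aut(G) ≅ S_5 of order 5! = 120.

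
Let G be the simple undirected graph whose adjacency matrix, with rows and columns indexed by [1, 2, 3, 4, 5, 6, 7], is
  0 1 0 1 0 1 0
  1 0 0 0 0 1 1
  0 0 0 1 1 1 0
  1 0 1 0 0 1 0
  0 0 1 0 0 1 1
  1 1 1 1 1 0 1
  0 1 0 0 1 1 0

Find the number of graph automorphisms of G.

12

Vertex 6 is the unique vertex of degree 6; the remaining 6 vertices each have degree 3 and induce a cycle, so G is the wheel on 7 vertices with hub 6. With the hub fixed, the remaining symmetry is that of the rim cycle C_6, giving the dihedral group D_6.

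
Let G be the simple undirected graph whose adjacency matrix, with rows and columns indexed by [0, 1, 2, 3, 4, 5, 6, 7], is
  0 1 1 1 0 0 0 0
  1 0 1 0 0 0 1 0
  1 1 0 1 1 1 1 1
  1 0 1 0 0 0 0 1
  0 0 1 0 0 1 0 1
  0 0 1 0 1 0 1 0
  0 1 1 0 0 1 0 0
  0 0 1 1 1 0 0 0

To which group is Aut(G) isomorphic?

the dihedral group of order 14

Vertex 2 is the unique vertex of degree 7; the remaining 7 vertices each have degree 3 and induce a cycle, so G is the wheel on 8 vertices with hub 2. With the hub fixed, the remaining symmetry is that of the rim cycle C_7, giving the dihedral group D_7.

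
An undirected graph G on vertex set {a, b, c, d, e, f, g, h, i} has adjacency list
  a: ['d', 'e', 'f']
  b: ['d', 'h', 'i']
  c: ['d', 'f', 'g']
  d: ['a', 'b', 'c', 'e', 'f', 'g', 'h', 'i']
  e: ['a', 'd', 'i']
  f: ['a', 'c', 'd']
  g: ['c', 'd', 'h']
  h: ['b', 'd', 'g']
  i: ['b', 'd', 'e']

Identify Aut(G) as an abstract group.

Vertex d is the unique vertex of degree 8; the remaining 8 vertices each have degree 3 and induce a cycle, so G is the wheel on 9 vertices with hub d. Every automorphism fixes the hub and acts on the rim 8-cycle, so Aut(G) ≅ Aut(C_8) = D_8 of order 16.

the dihedral group of order 16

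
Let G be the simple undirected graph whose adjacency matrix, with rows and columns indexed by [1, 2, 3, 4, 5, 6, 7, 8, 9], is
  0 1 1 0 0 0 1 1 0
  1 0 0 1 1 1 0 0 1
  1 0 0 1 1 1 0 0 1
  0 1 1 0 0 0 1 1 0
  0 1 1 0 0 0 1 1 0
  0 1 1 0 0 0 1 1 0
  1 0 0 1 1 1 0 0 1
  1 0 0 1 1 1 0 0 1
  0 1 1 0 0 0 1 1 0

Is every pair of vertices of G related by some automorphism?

Automorphisms preserve degree, but G has vertices of degree 4 and vertices of degree 5; no automorphism maps one to the other, so G is not vertex-transitive.

No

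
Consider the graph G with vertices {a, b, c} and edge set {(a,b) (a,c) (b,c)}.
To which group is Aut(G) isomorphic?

All 3 vertices are pairwise adjacent: G = K_3. Every bijection on the vertex set is an automorphism of K_3; hence Aut(K_3) ≅ S_3, order 6.

S_3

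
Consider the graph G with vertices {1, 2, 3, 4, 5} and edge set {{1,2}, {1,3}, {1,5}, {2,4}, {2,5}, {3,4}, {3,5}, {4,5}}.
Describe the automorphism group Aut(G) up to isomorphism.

Vertex 5 is the unique vertex of degree 4; the remaining 4 vertices each have degree 3 and induce a cycle, so G is the wheel on 5 vertices with hub 5. Every automorphism fixes the hub and acts on the rim 4-cycle, so Aut(G) ≅ Aut(C_4) = D_4 of order 8.

the dihedral group of order 8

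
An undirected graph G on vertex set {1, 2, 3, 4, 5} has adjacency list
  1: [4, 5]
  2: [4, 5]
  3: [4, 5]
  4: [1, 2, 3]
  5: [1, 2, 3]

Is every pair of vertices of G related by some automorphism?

Automorphisms preserve degree, but G has vertices of degree 2 and vertices of degree 3; no automorphism maps one to the other, so G is not vertex-transitive.

No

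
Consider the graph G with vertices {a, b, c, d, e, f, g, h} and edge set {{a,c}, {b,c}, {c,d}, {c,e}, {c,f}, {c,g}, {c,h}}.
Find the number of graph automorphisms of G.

5040

Vertex c has degree 7 and every other vertex has degree 1, so G is the star K_{1,7} with centre c. The 7 leaves are pairwise interchangeable while the centre is fixed, giving Aut(G) = S_7.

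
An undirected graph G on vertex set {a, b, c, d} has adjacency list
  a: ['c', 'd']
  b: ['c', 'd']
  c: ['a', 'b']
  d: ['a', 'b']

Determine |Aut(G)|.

G is 2-regular and bipartite on 2^2 = 4 vertices with girth 4; it is the hypercube graph Q_2. The symmetry group of the 2-cube is the hyperoctahedral group B_2 = Z_2 ≀ S_2, of order 2^2·2! = 8.

8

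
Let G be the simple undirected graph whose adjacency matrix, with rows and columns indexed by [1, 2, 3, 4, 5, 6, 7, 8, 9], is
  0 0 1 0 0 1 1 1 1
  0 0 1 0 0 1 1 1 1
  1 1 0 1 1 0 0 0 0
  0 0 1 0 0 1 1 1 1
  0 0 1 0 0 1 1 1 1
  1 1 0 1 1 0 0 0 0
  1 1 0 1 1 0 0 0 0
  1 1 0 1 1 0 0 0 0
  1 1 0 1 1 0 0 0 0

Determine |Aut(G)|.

2880

The vertices split by degree into {1, 2, 4, 5} (degree 5) and {3, 6, 7, 8, 9} (degree 4); every edge runs between the two parts, so G is the complete bipartite graph K_{4,5}. The parts have unequal sizes, so no automorphism swaps them; each part is permuted independently, giving S_5 × S_4 of order 5!·4! = 2880.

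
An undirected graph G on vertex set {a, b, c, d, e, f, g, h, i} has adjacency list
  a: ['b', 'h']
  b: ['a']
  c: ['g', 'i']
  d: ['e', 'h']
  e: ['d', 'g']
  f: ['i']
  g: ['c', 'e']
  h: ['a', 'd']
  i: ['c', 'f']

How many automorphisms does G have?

The degree sequence is [2, 1, 2, 2, 2, 1, 2, 2, 2]; the two degree-1 vertices b and f are the ends of a path, so G = P_9. A path has exactly one nontrivial symmetry — reversal — giving Aut(G) of order 2.

2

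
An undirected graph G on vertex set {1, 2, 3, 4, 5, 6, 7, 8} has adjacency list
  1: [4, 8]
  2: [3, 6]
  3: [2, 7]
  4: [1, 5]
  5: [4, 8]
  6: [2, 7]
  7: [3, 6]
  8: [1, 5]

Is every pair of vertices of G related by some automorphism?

G has two connected components, {2, 3, 6, 7} and {1, 4, 5, 8}; each is 2-regular, so G = C_4 ⊔ C_4. Aut of a disjoint union of two copies of C_4 is the wreath product D_4 ≀ Z_2, of order 2·8² = 128. Under this action every vertex can be carried to every other, so G is vertex-transitive.

Yes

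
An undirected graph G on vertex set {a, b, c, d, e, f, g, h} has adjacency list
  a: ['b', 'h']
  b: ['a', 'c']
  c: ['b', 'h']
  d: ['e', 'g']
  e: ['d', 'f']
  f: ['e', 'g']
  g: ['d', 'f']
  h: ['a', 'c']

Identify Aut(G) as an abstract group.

(D_4 × D_4) ⋊ Z_2

G has two connected components, {a, b, c, h} and {d, e, f, g}; each is 2-regular, so G = C_4 ⊔ C_4. Aut of a disjoint union of two copies of C_4 is the wreath product D_4 ≀ Z_2, of order 2·8² = 128.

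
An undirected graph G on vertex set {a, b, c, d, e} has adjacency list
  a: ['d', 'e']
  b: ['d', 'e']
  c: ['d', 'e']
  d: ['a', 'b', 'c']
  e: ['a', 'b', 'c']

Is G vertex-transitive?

Automorphisms preserve degree, but G has vertices of degree 2 and vertices of degree 3; no automorphism maps one to the other, so G is not vertex-transitive.

No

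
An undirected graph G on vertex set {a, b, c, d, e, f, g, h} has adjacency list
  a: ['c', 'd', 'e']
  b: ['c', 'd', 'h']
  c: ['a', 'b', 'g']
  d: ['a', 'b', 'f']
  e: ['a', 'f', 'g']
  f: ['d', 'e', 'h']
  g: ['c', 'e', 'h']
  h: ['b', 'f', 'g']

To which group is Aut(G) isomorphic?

the hyperoctahedral group B_3

G is 3-regular and bipartite on 2^3 = 8 vertices with girth 4; it is the hypercube graph Q_3. The symmetry group of the 3-cube is the hyperoctahedral group B_3 = Z_2 ≀ S_3, of order 2^3·3! = 48.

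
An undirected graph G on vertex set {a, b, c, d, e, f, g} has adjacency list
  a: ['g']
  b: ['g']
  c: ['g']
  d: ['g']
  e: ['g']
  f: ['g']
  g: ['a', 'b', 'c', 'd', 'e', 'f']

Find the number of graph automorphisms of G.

Vertex g has degree 6 and every other vertex has degree 1, so G is the star K_{1,6} with centre g. Any automorphism fixes the centre and permutes the 6 leaves freely, so Aut(G) ≅ S_6 of order 6! = 720.

720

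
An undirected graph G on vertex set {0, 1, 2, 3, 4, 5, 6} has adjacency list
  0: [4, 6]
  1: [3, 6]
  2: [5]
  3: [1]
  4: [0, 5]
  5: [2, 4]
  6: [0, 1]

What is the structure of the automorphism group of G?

The degree sequence is [2, 2, 1, 1, 2, 2, 2]; the two degree-1 vertices 2 and 3 are the ends of a path, so G = P_7. A path has exactly one nontrivial symmetry — reversal — giving Aut(G) of order 2.

the cyclic group of order 2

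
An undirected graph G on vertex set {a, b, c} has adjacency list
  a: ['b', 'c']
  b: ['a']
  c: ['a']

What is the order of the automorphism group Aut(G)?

The degree sequence is [2, 1, 1]; the two degree-1 vertices b and c are the ends of a path, so G = P_3. The only nontrivial automorphism of a path is the end-to-end reflection, so Aut(G) ≅ Z_2.

2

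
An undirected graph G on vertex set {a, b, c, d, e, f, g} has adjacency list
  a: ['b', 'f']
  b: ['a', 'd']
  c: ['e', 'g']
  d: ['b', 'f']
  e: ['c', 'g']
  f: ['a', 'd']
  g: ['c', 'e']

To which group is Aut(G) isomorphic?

D_4 × D_3

G has two connected components, {a, b, d, f} and {c, e, g}; each is 2-regular, so G = C_4 ⊔ C_3. No automorphism exchanges components of different sizes, hence Aut(G) is the direct product D_4 × D_3, order 48.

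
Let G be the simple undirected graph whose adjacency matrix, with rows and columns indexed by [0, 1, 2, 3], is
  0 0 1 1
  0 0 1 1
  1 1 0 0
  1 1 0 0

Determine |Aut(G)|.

8

G is 2-regular and bipartite on 2^2 = 4 vertices with girth 4; it is the hypercube graph Q_2. Aut(Q_2) consists of the signed permutations of the 2 coordinate axes: 2! permutations times 2^2 sign flips, so |Aut| = 2^2·2! = 8.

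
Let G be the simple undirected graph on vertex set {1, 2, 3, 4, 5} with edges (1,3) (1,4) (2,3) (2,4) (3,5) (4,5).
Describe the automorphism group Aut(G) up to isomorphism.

The vertices split by degree into {3, 4} (degree 3) and {1, 2, 5} (degree 2); every edge runs between the two parts, so G is the complete bipartite graph K_{2,3}. Automorphisms preserve the bipartition setwise (since the parts differ in size) and act as S_3 × S_2 within it; |Aut| = 12.

S_3 × S_2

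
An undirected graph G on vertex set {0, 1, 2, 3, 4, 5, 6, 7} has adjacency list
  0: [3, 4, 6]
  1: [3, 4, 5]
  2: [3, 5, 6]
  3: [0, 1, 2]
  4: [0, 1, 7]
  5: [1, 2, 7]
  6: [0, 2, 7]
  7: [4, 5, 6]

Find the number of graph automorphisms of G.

48

G is 3-regular and bipartite on 2^3 = 8 vertices with girth 4; it is the hypercube graph Q_3. Aut(Q_3) consists of the signed permutations of the 3 coordinate axes: 3! permutations times 2^3 sign flips, so |Aut| = 2^3·3! = 48.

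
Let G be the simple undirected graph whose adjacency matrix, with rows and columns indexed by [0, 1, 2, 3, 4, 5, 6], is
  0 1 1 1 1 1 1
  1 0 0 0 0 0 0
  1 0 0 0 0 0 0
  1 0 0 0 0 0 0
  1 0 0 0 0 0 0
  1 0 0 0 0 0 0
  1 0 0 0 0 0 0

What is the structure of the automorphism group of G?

Vertex 0 has degree 6 and every other vertex has degree 1, so G is the star K_{1,6} with centre 0. The 6 leaves are pairwise interchangeable while the centre is fixed, giving Aut(G) = S_6.

S_6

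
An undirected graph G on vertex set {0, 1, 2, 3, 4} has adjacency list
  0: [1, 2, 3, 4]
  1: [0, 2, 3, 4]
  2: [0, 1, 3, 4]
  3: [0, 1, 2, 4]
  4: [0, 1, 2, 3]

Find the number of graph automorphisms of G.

All 5 vertices are pairwise adjacent: G = K_5. Any permutation of the 5 vertices preserves K_5, so Aut(K_5) = S_5 of order 5! = 120.

120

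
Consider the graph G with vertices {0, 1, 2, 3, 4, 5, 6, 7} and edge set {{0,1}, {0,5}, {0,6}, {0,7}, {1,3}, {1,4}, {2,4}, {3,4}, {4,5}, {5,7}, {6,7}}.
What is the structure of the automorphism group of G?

{e}

The degree sequence is [4, 3, 1, 2, 4, 3, 2, 3]. Checking the degree-preserving permutations of the vertex set shows that none except the identity preserves every edge, so Aut(G) is trivial.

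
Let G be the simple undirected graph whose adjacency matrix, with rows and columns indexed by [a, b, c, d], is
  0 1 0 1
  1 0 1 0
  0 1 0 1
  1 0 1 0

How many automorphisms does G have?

8

G is 2-regular and bipartite on 2^2 = 4 vertices with girth 4; it is the hypercube graph Q_2. The symmetry group of the 2-cube is the hyperoctahedral group B_2 = Z_2 ≀ S_2, of order 2^2·2! = 8.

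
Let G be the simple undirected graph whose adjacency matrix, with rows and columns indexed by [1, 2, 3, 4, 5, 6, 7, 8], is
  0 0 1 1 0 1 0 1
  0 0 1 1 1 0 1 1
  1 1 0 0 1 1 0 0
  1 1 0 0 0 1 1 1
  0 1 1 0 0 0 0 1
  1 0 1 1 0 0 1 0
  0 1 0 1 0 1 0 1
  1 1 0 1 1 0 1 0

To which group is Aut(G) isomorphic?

The degree sequence is [4, 5, 4, 5, 3, 4, 4, 5]. Checking the degree-preserving permutations of the vertex set shows that none except the identity preserves every edge, so Aut(G) is trivial.

{e}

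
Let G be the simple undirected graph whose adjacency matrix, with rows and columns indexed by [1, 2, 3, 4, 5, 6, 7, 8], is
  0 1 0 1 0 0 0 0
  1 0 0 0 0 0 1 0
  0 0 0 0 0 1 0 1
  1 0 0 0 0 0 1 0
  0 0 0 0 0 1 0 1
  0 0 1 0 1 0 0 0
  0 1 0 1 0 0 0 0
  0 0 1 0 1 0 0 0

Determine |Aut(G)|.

128

G has two connected components, {1, 2, 4, 7} and {3, 5, 6, 8}; each is 2-regular, so G = C_4 ⊔ C_4. With two isomorphic components, Aut(G) = Aut(C_4) ≀ S_2 = (D_4 × D_4) ⋊ Z_2: permute each cycle by D_4, then optionally swap the two cycles. Order 2·(2·4)² = 128.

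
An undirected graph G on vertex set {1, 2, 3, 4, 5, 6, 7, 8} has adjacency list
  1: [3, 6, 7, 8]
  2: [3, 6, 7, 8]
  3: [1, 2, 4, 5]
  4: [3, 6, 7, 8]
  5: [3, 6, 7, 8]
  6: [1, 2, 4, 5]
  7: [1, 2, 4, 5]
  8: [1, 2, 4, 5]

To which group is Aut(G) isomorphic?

(S_4 × S_4) ⋊ Z_2

G is 4-regular and bipartite with parts {1, 2, 4, 5} and {3, 6, 7, 8} (each part is independent and every cross-pair is an edge), so G = K_{4,4}. Each part can be permuted independently (S_4 × S_4) and the two equal-size parts can also be swapped, giving (S_4 × S_4) ⋊ Z_2 of order 2·(4!)² = 1152.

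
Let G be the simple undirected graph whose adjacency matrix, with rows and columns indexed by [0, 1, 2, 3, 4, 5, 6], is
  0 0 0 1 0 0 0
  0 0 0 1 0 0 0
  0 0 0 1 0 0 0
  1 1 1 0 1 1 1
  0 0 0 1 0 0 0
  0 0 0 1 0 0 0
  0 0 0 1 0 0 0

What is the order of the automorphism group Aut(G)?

720

Vertex 3 has degree 6 and every other vertex has degree 1, so G is the star K_{1,6} with centre 3. Any automorphism fixes the centre and permutes the 6 leaves freely, so Aut(G) ≅ S_6 of order 6! = 720.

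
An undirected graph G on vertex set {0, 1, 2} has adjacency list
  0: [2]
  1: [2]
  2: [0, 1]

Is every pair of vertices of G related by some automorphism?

No

Vertex 2 is the only vertex of degree 2, so every automorphism fixes it; G is not vertex-transitive.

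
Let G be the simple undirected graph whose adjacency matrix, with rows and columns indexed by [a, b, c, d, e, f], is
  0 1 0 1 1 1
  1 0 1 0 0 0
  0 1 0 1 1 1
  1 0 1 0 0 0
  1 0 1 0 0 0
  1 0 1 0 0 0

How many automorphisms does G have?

The vertices split by degree into {a, c} (degree 4) and {b, d, e, f} (degree 2); every edge runs between the two parts, so G is the complete bipartite graph K_{2,4}. Automorphisms preserve the bipartition setwise (since the parts differ in size) and act as S_4 × S_2 within it; |Aut| = 48.

48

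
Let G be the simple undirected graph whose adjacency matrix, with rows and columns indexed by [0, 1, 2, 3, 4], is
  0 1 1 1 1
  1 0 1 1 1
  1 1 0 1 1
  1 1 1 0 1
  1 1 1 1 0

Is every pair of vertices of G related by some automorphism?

Yes

All 5 vertices are pairwise adjacent: G = K_5. Every bijection on the vertex set is an automorphism of K_5; hence Aut(K_5) ≅ S_5, order 120. Under this action every vertex can be carried to every other, so G is vertex-transitive.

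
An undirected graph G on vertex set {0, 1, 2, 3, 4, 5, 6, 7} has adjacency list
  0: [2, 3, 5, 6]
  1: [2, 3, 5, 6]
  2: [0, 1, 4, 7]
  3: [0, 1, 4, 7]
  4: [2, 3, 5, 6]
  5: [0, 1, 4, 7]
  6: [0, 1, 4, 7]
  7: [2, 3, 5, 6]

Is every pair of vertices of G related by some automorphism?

Yes

G is 4-regular and bipartite with parts {0, 1, 4, 7} and {2, 3, 5, 6} (each part is independent and every cross-pair is an edge), so G = K_{4,4}. Each part can be permuted independently (S_4 × S_4) and the two equal-size parts can also be swapped, giving (S_4 × S_4) ⋊ Z_2 of order 2·(4!)² = 1152. Under this action every vertex can be carried to every other, so G is vertex-transitive.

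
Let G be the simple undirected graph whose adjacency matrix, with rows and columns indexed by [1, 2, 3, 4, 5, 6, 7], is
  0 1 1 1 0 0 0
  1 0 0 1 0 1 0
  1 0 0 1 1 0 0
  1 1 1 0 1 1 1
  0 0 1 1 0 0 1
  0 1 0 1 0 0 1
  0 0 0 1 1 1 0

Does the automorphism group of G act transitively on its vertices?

No

Vertex 4 is the only vertex of degree 6, so every automorphism fixes it; G is not vertex-transitive.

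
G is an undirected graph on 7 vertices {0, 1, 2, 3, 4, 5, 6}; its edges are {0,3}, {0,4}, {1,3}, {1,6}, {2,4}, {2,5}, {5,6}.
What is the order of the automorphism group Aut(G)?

Every vertex has degree 2 and the graph is connected, so G is the 7-cycle C_7. The automorphisms of the 7-cycle are exactly the symmetries of a regular 7-gon: the dihedral group D_7, |D_7| = 14.

14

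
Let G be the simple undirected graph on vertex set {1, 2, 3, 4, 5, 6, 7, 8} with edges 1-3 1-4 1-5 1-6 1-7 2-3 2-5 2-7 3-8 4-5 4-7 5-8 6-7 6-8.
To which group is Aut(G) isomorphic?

1

The degree sequence is [5, 3, 3, 3, 4, 3, 4, 3]. Checking the degree-preserving permutations of the vertex set shows that none except the identity preserves every edge, so Aut(G) is trivial.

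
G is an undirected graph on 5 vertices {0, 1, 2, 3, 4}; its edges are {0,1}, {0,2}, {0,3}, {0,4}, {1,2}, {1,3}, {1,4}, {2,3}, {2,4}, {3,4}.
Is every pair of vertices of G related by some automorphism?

Yes

All 5 vertices are pairwise adjacent: G = K_5. Any permutation of the 5 vertices preserves K_5, so Aut(K_5) = S_5 of order 5! = 120. This group acts transitively on the 5 vertices.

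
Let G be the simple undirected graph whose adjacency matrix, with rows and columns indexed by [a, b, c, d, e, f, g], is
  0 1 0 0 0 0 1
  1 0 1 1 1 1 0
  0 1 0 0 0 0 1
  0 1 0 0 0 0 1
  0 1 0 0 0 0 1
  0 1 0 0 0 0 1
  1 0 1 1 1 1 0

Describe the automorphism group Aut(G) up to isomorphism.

The vertices split by degree into {b, g} (degree 5) and {a, c, d, e, f} (degree 2); every edge runs between the two parts, so G is the complete bipartite graph K_{2,5}. The parts have unequal sizes, so no automorphism swaps them; each part is permuted independently, giving S_2 × S_5 of order 2!·5! = 240.

S_2 × S_5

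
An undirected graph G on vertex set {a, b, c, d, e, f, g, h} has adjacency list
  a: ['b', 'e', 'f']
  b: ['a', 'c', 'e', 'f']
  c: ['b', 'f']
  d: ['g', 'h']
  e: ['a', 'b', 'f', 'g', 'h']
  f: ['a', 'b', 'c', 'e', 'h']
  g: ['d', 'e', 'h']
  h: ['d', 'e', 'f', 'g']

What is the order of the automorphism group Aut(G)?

The degree sequence is [3, 4, 2, 2, 5, 5, 3, 4]. Checking the degree-preserving permutations of the vertex set shows that none except the identity preserves every edge, so Aut(G) is trivial.

1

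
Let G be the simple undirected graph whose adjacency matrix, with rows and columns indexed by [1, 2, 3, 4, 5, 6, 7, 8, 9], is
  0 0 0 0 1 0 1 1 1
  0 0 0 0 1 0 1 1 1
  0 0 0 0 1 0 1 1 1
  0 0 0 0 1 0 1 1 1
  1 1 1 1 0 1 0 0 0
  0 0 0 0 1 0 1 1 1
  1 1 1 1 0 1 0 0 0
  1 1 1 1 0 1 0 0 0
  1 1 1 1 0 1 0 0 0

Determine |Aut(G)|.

2880

The vertices split by degree into {5, 7, 8, 9} (degree 5) and {1, 2, 3, 4, 6} (degree 4); every edge runs between the two parts, so G is the complete bipartite graph K_{4,5}. The parts have unequal sizes, so no automorphism swaps them; each part is permuted independently, giving S_4 × S_5 of order 4!·5! = 2880.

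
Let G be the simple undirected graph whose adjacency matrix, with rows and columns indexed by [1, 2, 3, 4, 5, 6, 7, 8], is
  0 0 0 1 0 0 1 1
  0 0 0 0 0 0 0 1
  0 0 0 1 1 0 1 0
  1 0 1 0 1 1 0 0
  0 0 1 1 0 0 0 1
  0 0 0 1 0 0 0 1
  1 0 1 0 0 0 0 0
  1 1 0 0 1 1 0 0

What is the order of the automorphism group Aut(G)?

Degrees alone do not determine every vertex (e.g. 1 and 3 both have degree 3), but their neighbour-degree multisets differ: N(1) has degrees [2, 4, 4] while N(3) has degrees [2, 3, 4]. Repeating this refinement separates all vertices, so the only automorphism is the identity.

1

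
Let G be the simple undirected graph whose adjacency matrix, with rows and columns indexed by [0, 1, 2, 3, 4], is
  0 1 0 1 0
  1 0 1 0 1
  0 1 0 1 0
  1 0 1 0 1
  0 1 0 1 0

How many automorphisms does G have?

The vertices split by degree into {1, 3} (degree 3) and {0, 2, 4} (degree 2); every edge runs between the two parts, so G is the complete bipartite graph K_{2,3}. Automorphisms preserve the bipartition setwise (since the parts differ in size) and act as S_3 × S_2 within it; |Aut| = 12.

12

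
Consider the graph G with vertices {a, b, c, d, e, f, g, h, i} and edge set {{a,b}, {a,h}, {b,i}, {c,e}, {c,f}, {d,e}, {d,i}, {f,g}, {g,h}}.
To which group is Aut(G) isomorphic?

G is 2-regular and connected on 9 vertices, i.e. the cycle C_9. C_9 has 9 rotations and 9 reflections, so Aut(C_9) ≅ D_9 of order 18.

the dihedral group of order 18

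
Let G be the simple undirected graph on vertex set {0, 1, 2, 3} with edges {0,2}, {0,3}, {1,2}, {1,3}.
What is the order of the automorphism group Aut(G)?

Every vertex has degree 2 and the graph is connected, so G is the 4-cycle C_4. The automorphisms of the 4-cycle are exactly the symmetries of a regular 4-gon: the dihedral group D_4, |D_4| = 8.

8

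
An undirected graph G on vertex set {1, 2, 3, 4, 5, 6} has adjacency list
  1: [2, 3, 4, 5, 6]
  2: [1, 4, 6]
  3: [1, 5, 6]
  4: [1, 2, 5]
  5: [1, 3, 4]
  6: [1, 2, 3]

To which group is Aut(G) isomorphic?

Vertex 1 is the unique vertex of degree 5; the remaining 5 vertices each have degree 3 and induce a cycle, so G is the wheel on 6 vertices with hub 1. With the hub fixed, the remaining symmetry is that of the rim cycle C_5, giving the dihedral group D_5.

the dihedral group of order 10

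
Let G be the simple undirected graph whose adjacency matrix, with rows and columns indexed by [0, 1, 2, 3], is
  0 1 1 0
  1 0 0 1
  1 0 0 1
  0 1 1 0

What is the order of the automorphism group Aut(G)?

G is 2-regular and bipartite on 2^2 = 4 vertices with girth 4; it is the hypercube graph Q_2. The symmetry group of the 2-cube is the hyperoctahedral group B_2 = Z_2 ≀ S_2, of order 2^2·2! = 8.

8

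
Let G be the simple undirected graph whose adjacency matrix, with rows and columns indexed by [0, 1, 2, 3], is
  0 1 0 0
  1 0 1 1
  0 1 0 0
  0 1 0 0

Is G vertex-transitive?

Vertex 1 is the only vertex of degree 3, so every automorphism fixes it; G is not vertex-transitive.

No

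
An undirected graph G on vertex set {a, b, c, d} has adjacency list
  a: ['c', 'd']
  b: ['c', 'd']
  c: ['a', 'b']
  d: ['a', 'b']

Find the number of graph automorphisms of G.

8

G is 2-regular and connected on 4 vertices, i.e. the cycle C_4. The automorphisms of the 4-cycle are exactly the symmetries of a regular 4-gon: the dihedral group D_4, |D_4| = 8.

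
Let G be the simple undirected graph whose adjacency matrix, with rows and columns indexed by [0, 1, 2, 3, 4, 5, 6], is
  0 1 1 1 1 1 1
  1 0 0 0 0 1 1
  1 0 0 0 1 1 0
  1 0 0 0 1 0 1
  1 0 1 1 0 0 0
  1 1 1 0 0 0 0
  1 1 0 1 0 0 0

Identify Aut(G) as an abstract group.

Vertex 0 is the unique vertex of degree 6; the remaining 6 vertices each have degree 3 and induce a cycle, so G is the wheel on 7 vertices with hub 0. Every automorphism fixes the hub and acts on the rim 6-cycle, so Aut(G) ≅ Aut(C_6) = D_6 of order 12.

D_6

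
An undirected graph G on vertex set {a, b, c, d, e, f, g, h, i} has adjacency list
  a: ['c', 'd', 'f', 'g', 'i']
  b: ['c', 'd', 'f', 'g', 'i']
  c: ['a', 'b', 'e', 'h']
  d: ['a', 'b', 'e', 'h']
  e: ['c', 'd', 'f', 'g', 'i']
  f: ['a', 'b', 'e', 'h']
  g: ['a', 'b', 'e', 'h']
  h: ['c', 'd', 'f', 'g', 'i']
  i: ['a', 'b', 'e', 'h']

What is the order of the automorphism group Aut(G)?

2880

The vertices split by degree into {a, b, e, h} (degree 5) and {c, d, f, g, i} (degree 4); every edge runs between the two parts, so G is the complete bipartite graph K_{4,5}. The parts have unequal sizes, so no automorphism swaps them; each part is permuted independently, giving S_5 × S_4 of order 5!·4! = 2880.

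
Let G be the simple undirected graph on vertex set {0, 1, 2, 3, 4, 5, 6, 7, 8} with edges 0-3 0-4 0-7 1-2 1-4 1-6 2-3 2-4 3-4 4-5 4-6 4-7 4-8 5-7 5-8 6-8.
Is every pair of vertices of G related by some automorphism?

No

Vertex 4 is the only vertex of degree 8, so every automorphism fixes it; G is not vertex-transitive.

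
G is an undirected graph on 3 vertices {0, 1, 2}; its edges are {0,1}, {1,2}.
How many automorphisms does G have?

The degree sequence is [1, 2, 1]; the two degree-1 vertices 0 and 2 are the ends of a path, so G = P_3. A path has exactly one nontrivial symmetry — reversal — giving Aut(G) of order 2.

2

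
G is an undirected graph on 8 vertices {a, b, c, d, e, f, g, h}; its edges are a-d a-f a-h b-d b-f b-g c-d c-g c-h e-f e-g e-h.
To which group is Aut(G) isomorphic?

G is 3-regular and bipartite on 2^3 = 8 vertices with girth 4; it is the hypercube graph Q_3. The symmetry group of the 3-cube is the hyperoctahedral group B_3 = Z_2 ≀ S_3, of order 2^3·3! = 48.

Z_2^3 ⋊ S_3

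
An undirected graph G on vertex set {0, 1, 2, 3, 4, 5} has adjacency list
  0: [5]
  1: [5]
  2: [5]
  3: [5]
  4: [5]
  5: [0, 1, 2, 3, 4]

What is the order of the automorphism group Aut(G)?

Vertex 5 has degree 5 and every other vertex has degree 1, so G is the star K_{1,5} with centre 5. The 5 leaves are pairwise interchangeable while the centre is fixed, giving Aut(G) = S_5.

120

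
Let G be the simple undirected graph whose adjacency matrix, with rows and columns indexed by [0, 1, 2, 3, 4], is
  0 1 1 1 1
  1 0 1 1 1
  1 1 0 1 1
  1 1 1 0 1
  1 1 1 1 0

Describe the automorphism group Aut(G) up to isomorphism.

Every vertex has degree 4, so G is the complete graph K_5. Every bijection on the vertex set is an automorphism of K_5; hence Aut(K_5) ≅ S_5, order 120.

S_5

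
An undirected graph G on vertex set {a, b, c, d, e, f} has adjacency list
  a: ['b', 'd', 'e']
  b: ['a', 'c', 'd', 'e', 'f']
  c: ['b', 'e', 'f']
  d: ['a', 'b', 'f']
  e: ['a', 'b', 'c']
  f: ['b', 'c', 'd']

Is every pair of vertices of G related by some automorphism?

Vertex b is the only vertex of degree 5, so every automorphism fixes it; G is not vertex-transitive.

No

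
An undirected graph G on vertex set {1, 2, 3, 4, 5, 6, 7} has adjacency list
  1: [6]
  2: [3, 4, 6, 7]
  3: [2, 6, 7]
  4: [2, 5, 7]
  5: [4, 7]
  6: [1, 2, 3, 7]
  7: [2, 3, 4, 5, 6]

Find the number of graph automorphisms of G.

Degrees alone do not determine every vertex (e.g. 2 and 6 both have degree 4), but their neighbour-degree multisets differ: N(2) has degrees [3, 3, 4, 5] while N(6) has degrees [1, 3, 4, 5]. Repeating this refinement separates all vertices, so the only automorphism is the identity.

1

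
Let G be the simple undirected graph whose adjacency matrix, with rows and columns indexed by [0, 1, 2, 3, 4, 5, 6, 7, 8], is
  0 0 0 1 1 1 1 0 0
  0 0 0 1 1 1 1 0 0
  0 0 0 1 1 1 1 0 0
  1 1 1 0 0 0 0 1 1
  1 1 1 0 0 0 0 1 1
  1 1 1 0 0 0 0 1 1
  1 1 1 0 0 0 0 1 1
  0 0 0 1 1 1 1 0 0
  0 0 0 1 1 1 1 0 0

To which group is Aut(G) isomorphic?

S_4 × S_5

The vertices split by degree into {3, 4, 5, 6} (degree 5) and {0, 1, 2, 7, 8} (degree 4); every edge runs between the two parts, so G is the complete bipartite graph K_{4,5}. The parts have unequal sizes, so no automorphism swaps them; each part is permuted independently, giving S_4 × S_5 of order 4!·5! = 2880.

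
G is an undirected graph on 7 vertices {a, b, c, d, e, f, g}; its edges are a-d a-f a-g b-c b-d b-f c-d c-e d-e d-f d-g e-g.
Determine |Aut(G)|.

Vertex d is the unique vertex of degree 6; the remaining 6 vertices each have degree 3 and induce a cycle, so G is the wheel on 7 vertices with hub d. With the hub fixed, the remaining symmetry is that of the rim cycle C_6, giving the dihedral group D_6.

12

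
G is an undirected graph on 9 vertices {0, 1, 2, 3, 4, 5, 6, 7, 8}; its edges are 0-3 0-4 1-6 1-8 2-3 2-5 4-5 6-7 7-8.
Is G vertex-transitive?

G has two connected components, {0, 2, 3, 4, 5} and {1, 6, 7, 8}; each is 2-regular, so G = C_5 ⊔ C_4. The orbit of 0 under Aut(G) is {0, 2, 3, 4, 5}, which does not contain 1, so G is not vertex-transitive.

No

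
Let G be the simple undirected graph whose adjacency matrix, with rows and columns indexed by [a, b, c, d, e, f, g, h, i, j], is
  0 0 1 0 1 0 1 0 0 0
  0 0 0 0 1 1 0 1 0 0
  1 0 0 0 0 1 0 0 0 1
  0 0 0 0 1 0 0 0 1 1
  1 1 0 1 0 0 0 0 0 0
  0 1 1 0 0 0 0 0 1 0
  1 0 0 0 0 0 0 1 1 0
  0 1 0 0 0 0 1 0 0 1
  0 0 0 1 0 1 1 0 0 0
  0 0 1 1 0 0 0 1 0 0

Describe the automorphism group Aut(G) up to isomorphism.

G is 3-regular on 10 vertices with no triangles and no 4-cycles (girth 5): this is the Petersen graph. It is a classical fact that the Petersen graph has automorphism group S_5 (order 120), arising from its description as the Kneser graph K(5,2).

the symmetric group S_5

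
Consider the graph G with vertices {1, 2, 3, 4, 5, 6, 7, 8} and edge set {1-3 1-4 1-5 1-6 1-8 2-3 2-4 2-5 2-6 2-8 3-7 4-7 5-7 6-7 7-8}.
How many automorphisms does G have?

The vertices split by degree into {1, 2, 7} (degree 5) and {3, 4, 5, 6, 8} (degree 3); every edge runs between the two parts, so G is the complete bipartite graph K_{3,5}. The parts have unequal sizes, so no automorphism swaps them; each part is permuted independently, giving S_5 × S_3 of order 5!·3! = 720.

720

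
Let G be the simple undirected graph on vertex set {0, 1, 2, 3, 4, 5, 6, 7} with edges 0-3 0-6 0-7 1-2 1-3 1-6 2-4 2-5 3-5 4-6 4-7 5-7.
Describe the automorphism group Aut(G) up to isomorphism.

G is 3-regular and bipartite on 2^3 = 8 vertices with girth 4; it is the hypercube graph Q_3. Aut(Q_3) consists of the signed permutations of the 3 coordinate axes: 3! permutations times 2^3 sign flips, so |Aut| = 2^3·3! = 48.

the hyperoctahedral group B_3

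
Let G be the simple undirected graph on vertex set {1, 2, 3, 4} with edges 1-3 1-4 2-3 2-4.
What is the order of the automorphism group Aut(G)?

8

Every vertex has degree 2 and the graph is connected, so G is the 4-cycle C_4. The automorphisms of the 4-cycle are exactly the symmetries of a regular 4-gon: the dihedral group D_4, |D_4| = 8.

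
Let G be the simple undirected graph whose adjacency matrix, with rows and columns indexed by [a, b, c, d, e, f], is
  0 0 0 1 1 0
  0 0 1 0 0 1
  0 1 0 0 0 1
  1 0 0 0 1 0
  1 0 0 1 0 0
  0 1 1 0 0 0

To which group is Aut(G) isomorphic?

(D_3 × D_3) ⋊ Z_2

G has two connected components, {b, c, f} and {a, d, e}; each is 2-regular, so G = C_3 ⊔ C_3. With two isomorphic components, Aut(G) = Aut(C_3) ≀ S_2 = (D_3 × D_3) ⋊ Z_2: permute each cycle by D_3, then optionally swap the two cycles. Order 2·(2·3)² = 72.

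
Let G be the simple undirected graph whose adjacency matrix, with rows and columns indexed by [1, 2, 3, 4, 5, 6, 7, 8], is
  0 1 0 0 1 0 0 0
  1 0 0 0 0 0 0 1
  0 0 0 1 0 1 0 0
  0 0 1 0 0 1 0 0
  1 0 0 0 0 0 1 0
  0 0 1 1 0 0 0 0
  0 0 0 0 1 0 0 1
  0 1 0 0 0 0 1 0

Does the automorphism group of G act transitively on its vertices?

No

G has two connected components, {1, 2, 5, 7, 8} and {3, 4, 6}; each is 2-regular, so G = C_5 ⊔ C_3. The orbit of 1 under Aut(G) is {1, 2, 5, 7, 8}, which does not contain 3, so G is not vertex-transitive.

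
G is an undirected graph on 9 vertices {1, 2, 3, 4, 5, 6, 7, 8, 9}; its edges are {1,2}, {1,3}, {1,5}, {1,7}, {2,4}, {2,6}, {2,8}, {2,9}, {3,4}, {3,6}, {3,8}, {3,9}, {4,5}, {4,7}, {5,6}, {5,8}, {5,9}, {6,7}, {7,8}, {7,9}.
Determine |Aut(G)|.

The vertices split by degree into {2, 3, 5, 7} (degree 5) and {1, 4, 6, 8, 9} (degree 4); every edge runs between the two parts, so G is the complete bipartite graph K_{4,5}. Automorphisms preserve the bipartition setwise (since the parts differ in size) and act as S_5 × S_4 within it; |Aut| = 2880.

2880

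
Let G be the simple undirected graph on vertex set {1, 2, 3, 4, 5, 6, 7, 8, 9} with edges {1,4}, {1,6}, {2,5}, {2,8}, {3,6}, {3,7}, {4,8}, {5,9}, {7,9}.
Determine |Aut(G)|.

18

Every vertex has degree 2 and the graph is connected, so G is the 9-cycle C_9. C_9 has 9 rotations and 9 reflections, so Aut(C_9) ≅ D_9 of order 18.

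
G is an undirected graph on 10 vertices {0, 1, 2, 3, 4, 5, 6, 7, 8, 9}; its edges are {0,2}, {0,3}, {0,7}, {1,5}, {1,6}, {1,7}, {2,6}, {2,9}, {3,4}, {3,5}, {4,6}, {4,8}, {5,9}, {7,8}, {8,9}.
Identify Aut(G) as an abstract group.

S_5

G is 3-regular on 10 vertices with no triangles and no 4-cycles (girth 5): this is the Petersen graph. It is a classical fact that the Petersen graph has automorphism group S_5 (order 120), arising from its description as the Kneser graph K(5,2).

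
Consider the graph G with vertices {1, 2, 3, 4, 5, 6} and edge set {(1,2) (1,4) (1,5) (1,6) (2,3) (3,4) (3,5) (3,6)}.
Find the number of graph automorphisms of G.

The vertices split by degree into {1, 3} (degree 4) and {2, 4, 5, 6} (degree 2); every edge runs between the two parts, so G is the complete bipartite graph K_{2,4}. Automorphisms preserve the bipartition setwise (since the parts differ in size) and act as S_2 × S_4 within it; |Aut| = 48.

48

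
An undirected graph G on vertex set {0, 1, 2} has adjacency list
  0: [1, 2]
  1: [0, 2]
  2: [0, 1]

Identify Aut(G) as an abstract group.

All 3 vertices are pairwise adjacent: G = K_3. Any permutation of the 3 vertices preserves K_3, so Aut(K_3) = S_3 of order 3! = 6.

S_3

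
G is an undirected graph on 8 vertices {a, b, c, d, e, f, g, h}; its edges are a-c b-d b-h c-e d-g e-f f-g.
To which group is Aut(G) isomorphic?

C_2

The degree sequence is [1, 2, 2, 2, 2, 2, 2, 1]; the two degree-1 vertices a and h are the ends of a path, so G = P_8. The only nontrivial automorphism of a path is the end-to-end reflection, so Aut(G) ≅ Z_2.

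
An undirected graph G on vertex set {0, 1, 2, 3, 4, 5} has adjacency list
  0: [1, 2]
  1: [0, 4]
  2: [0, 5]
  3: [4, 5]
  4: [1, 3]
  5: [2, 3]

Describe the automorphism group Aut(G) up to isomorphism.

the dihedral group of order 12

G is 2-regular and connected on 6 vertices, i.e. the cycle C_6. C_6 has 6 rotations and 6 reflections, so Aut(C_6) ≅ D_6 of order 12.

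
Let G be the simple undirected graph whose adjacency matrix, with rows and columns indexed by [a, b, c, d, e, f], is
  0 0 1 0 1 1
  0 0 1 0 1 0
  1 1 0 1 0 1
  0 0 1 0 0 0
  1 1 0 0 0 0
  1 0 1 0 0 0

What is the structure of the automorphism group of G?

Degrees alone do not determine every vertex (e.g. b and e both have degree 2), but their neighbour-degree multisets differ: N(b) has degrees [2, 4] while N(e) has degrees [2, 3]. Repeating this refinement separates all vertices, so the only automorphism is the identity.

{e}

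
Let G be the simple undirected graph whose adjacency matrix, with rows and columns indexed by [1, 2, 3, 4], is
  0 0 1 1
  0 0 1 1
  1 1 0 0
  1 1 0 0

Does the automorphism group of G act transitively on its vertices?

Yes

Every vertex has degree 2 and the graph is connected, so G is the 4-cycle C_4. C_4 has 4 rotations and 4 reflections, so Aut(C_4) ≅ D_4 of order 8. Under this action every vertex can be carried to every other, so G is vertex-transitive.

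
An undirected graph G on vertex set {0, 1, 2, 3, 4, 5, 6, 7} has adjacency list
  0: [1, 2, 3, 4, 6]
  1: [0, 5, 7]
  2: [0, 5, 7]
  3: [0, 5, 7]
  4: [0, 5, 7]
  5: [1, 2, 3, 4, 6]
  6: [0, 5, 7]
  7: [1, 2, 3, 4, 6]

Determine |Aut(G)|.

720

The vertices split by degree into {0, 5, 7} (degree 5) and {1, 2, 3, 4, 6} (degree 3); every edge runs between the two parts, so G is the complete bipartite graph K_{3,5}. Automorphisms preserve the bipartition setwise (since the parts differ in size) and act as S_5 × S_3 within it; |Aut| = 720.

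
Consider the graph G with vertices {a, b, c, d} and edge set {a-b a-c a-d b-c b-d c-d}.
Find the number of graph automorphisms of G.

All 4 vertices are pairwise adjacent: G = K_4. Every bijection on the vertex set is an automorphism of K_4; hence Aut(K_4) ≅ S_4, order 24.

24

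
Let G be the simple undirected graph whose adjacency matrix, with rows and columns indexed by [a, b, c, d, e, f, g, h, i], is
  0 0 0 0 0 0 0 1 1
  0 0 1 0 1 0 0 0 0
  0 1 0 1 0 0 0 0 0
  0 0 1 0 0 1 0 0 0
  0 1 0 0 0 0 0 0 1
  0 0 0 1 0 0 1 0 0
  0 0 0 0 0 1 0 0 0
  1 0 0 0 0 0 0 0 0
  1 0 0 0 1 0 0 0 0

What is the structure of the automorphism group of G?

C_2

The degree sequence is [2, 2, 2, 2, 2, 2, 1, 1, 2]; the two degree-1 vertices g and h are the ends of a path, so G = P_9. A path has exactly one nontrivial symmetry — reversal — giving Aut(G) of order 2.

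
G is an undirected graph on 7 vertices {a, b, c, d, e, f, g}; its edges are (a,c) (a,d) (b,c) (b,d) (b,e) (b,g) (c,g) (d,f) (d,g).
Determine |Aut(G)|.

1

The degree sequence is [2, 4, 3, 4, 1, 1, 3]. Checking the degree-preserving permutations of the vertex set shows that none except the identity preserves every edge, so Aut(G) is trivial.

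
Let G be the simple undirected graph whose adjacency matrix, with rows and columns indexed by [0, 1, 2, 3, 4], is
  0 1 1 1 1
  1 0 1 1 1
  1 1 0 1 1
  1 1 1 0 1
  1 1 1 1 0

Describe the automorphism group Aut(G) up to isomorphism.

Every vertex has degree 4, so G is the complete graph K_5. Any permutation of the 5 vertices preserves K_5, so Aut(K_5) = S_5 of order 5! = 120.

S_5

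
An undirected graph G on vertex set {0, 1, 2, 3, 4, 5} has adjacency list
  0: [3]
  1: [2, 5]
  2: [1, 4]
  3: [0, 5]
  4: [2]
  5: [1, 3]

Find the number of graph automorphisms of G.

The degree sequence is [1, 2, 2, 2, 1, 2]; the two degree-1 vertices 0 and 4 are the ends of a path, so G = P_6. A path has exactly one nontrivial symmetry — reversal — giving Aut(G) of order 2.

2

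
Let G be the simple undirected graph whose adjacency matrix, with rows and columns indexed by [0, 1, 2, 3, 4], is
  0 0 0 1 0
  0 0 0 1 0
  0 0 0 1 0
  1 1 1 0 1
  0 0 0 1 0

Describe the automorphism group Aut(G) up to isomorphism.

Vertex 3 has degree 4 and every other vertex has degree 1, so G is the star K_{1,4} with centre 3. Any automorphism fixes the centre and permutes the 4 leaves freely, so Aut(G) ≅ S_4 of order 4! = 24.

S_4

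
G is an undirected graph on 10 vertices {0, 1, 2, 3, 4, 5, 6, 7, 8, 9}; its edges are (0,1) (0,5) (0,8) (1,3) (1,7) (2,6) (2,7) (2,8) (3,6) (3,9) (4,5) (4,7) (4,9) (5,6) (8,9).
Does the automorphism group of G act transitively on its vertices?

Yes

G is 3-regular on 10 vertices with no triangles and no 4-cycles (girth 5): this is the Petersen graph. Viewing the Petersen graph as the Kneser graph K(5,2) — vertices are 2-subsets of {1,…,5}, edges join disjoint pairs — its automorphisms are exactly the permutations of the 5-element set, so Aut ≅ S_5 of order 120. Under this action every vertex can be carried to every other, so G is vertex-transitive.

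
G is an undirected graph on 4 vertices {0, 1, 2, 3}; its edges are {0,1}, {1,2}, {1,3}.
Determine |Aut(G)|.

Vertex 1 has degree 3 and every other vertex has degree 1, so G is the star K_{1,3} with centre 1. The 3 leaves are pairwise interchangeable while the centre is fixed, giving Aut(G) = S_3.

6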